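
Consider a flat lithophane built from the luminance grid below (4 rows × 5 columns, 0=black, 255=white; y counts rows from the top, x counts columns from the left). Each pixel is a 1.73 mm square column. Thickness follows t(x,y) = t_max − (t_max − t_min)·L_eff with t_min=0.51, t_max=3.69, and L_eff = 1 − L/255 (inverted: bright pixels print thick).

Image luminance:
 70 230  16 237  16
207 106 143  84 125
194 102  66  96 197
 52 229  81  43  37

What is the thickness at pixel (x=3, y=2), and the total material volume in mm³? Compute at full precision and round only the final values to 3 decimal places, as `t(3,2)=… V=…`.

t(3,2)=1.707 V=117.528

span = t_max - t_min = 3.69 - 0.51 = 3.180
L(3,2) = 96, L_eff = 1 - 96/255 = 0.623529 (inverted)
t(3,2) = 3.69 - 3.180·0.623529 = 1.707
Σt over all 4·5 pixels = 166893/4250 ≈ 39.2689412
V = pitch²·Σt = 1.73²·166893/4250 = 117.528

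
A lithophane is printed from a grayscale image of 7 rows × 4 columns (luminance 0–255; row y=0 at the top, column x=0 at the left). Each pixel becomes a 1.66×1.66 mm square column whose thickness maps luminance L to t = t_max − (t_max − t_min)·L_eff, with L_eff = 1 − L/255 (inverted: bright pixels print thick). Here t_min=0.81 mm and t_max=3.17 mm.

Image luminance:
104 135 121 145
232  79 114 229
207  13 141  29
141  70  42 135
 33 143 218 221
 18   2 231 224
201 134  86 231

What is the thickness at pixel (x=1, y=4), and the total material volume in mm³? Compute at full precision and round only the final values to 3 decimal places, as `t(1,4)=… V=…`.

span = t_max - t_min = 3.17 - 0.81 = 2.360
L(1,4) = 143, L_eff = 1 - 143/255 = 0.439216 (inverted)
t(1,4) = 3.17 - 2.360·0.439216 = 2.133
Σt over all 7·4 pixels = 361646/6375 ≈ 56.7287843
V = pitch²·Σt = 1.66²·361646/6375 = 156.322

t(1,4)=2.133 V=156.322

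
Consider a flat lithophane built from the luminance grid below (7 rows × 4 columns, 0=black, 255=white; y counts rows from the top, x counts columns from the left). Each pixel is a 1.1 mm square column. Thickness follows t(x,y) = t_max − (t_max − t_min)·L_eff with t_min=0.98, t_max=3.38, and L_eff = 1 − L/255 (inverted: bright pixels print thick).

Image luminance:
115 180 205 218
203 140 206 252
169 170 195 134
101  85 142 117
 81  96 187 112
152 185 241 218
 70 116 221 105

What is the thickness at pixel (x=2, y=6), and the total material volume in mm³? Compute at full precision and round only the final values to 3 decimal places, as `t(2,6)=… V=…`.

span = t_max - t_min = 3.38 - 0.98 = 2.400
L(2,6) = 221, L_eff = 1 - 221/255 = 0.133333 (inverted)
t(2,6) = 3.38 - 2.400·0.133333 = 3.060
Σt over all 7·4 pixels = 29326/425 ≈ 69.0023529
V = pitch²·Σt = 1.1²·29326/425 = 83.493

t(2,6)=3.060 V=83.493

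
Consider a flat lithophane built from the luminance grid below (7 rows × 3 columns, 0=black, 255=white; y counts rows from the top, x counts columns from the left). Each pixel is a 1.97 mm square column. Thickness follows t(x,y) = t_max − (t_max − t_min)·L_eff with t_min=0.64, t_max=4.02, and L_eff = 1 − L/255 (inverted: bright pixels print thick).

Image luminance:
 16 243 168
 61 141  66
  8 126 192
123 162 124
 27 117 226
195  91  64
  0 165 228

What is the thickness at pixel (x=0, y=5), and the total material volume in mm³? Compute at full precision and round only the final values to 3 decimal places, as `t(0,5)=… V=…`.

span = t_max - t_min = 4.02 - 0.64 = 3.380
L(0,5) = 195, L_eff = 1 - 195/255 = 0.235294 (inverted)
t(0,5) = 4.02 - 3.380·0.235294 = 3.225
Σt over all 7·3 pixels = 601127/12750 ≈ 47.1472157
V = pitch²·Σt = 1.97²·601127/12750 = 182.974

t(0,5)=3.225 V=182.974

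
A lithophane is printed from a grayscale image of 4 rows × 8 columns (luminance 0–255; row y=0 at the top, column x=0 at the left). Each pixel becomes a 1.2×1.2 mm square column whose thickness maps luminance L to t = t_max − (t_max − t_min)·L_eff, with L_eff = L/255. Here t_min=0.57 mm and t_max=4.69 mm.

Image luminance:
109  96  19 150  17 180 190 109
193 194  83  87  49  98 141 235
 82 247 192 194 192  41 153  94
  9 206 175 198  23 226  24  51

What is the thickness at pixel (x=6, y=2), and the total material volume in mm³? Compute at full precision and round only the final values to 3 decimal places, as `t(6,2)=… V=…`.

t(6,2)=2.218 V=121.726

span = t_max - t_min = 4.69 - 0.57 = 4.120
L(6,2) = 153, L_eff = 153/255 = 0.600000
t(6,2) = 4.69 - 4.120·0.600000 = 2.218
Σt over all 4·8 pixels = 538889/6375 ≈ 84.5316078
V = pitch²·Σt = 1.2²·538889/6375 = 121.726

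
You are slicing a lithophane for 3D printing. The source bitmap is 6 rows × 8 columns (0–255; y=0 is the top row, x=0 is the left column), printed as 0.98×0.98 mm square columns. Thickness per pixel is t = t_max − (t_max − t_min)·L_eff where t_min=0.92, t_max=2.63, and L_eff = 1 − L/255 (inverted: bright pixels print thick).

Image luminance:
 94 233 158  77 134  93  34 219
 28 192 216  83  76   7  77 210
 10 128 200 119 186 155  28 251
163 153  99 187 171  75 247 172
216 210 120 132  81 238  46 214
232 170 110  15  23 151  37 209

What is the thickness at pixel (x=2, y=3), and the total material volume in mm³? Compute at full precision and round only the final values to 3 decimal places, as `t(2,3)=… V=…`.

span = t_max - t_min = 2.63 - 0.92 = 1.710
L(2,3) = 99, L_eff = 1 - 99/255 = 0.611765 (inverted)
t(2,3) = 2.63 - 1.710·0.611765 = 1.584
Σt over all 6·8 pixels = 744663/8500 ≈ 87.6074118
V = pitch²·Σt = 0.98²·744663/8500 = 84.138

t(2,3)=1.584 V=84.138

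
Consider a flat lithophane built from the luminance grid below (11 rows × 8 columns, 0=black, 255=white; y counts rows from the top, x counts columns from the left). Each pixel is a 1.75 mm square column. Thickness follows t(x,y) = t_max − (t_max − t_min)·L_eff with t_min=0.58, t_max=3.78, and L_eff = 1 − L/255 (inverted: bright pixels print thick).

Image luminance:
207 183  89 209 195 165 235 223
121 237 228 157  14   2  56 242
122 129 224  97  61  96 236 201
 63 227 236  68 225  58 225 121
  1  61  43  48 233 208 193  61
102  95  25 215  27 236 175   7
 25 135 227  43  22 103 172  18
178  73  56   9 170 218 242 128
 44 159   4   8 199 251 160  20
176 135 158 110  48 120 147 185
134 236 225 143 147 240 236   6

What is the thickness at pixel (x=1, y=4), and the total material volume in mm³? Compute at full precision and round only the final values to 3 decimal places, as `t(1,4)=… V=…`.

span = t_max - t_min = 3.78 - 0.58 = 3.200
L(1,4) = 61, L_eff = 1 - 61/255 = 0.760784 (inverted)
t(1,4) = 3.78 - 3.200·0.760784 = 1.345
Σt over all 11·8 pixels = 253748/1275 ≈ 199.0180392
V = pitch²·Σt = 1.75²·253748/1275 = 609.493

t(1,4)=1.345 V=609.493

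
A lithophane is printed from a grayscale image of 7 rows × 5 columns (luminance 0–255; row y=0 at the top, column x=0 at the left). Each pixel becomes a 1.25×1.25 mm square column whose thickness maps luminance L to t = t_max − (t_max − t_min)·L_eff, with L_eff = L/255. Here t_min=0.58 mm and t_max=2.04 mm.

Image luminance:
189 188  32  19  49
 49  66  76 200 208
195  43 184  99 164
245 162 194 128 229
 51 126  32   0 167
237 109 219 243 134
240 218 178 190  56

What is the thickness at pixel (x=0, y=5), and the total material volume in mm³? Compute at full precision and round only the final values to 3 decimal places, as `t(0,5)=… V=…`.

t(0,5)=0.683 V=67.557

span = t_max - t_min = 2.04 - 0.58 = 1.460
L(0,5) = 237, L_eff = 237/255 = 0.929412
t(0,5) = 2.04 - 1.460·0.929412 = 0.683
Σt over all 7·5 pixels = 551263/12750 ≈ 43.2363137
V = pitch²·Σt = 1.25²·551263/12750 = 67.557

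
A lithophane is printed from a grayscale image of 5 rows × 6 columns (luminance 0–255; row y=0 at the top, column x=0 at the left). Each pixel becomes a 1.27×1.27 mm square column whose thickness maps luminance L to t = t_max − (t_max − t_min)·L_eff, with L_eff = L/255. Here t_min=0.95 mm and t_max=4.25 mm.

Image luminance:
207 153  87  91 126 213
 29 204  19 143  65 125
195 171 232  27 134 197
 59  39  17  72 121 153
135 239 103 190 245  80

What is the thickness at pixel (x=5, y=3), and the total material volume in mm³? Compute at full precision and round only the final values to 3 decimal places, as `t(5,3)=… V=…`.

span = t_max - t_min = 4.25 - 0.95 = 3.300
L(5,3) = 153, L_eff = 153/255 = 0.600000
t(5,3) = 4.25 - 3.300·0.600000 = 2.270
Σt over all 5·6 pixels = 32897/425 ≈ 77.4047059
V = pitch²·Σt = 1.27²·32897/425 = 124.846

t(5,3)=2.270 V=124.846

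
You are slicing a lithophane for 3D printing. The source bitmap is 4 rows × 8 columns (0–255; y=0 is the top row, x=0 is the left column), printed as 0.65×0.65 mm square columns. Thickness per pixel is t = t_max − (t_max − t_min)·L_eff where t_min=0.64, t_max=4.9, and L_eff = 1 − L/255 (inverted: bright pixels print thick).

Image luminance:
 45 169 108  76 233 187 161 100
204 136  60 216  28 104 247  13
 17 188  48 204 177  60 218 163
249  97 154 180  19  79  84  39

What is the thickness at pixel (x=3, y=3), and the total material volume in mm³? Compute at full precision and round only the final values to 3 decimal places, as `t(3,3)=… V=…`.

t(3,3)=3.647 V=37.330

span = t_max - t_min = 4.9 - 0.64 = 4.260
L(3,3) = 180, L_eff = 1 - 180/255 = 0.294118 (inverted)
t(3,3) = 4.9 - 4.260·0.294118 = 3.647
Σt over all 4·8 pixels = 88.356
V = pitch²·Σt = 0.65²·88.356 = 37.330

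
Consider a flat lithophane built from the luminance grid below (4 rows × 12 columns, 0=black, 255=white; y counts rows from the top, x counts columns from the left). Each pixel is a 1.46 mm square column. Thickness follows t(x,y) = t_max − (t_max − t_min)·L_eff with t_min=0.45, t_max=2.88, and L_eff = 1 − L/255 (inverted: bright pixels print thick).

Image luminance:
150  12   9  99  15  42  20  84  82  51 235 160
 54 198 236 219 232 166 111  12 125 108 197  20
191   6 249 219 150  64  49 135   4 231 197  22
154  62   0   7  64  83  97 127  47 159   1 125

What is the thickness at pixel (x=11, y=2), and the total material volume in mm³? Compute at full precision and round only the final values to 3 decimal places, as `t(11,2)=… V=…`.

span = t_max - t_min = 2.88 - 0.45 = 2.430
L(11,2) = 22, L_eff = 1 - 22/255 = 0.913725 (inverted)
t(11,2) = 2.88 - 2.430·0.913725 = 0.660
Σt over all 4·12 pixels = 29754/425 ≈ 70.0094118
V = pitch²·Σt = 1.46²·29754/425 = 149.232

t(11,2)=0.660 V=149.232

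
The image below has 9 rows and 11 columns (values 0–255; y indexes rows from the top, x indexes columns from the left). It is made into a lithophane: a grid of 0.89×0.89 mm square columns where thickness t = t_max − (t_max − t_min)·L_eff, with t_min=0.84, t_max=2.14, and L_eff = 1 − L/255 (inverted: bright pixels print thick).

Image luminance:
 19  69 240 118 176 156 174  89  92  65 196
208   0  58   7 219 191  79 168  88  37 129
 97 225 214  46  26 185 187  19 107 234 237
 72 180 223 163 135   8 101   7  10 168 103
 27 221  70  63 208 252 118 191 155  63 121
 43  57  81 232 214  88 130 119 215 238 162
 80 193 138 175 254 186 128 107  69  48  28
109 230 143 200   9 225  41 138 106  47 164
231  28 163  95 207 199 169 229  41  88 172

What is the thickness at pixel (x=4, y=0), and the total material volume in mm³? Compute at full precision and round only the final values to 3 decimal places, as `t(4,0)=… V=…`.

t(4,0)=1.737 V=117.693

span = t_max - t_min = 2.14 - 0.84 = 1.300
L(4,0) = 176, L_eff = 1 - 176/255 = 0.309804 (inverted)
t(4,0) = 2.14 - 1.300·0.309804 = 1.737
Σt over all 9·11 pixels = 378887/2550 ≈ 148.5831373
V = pitch²·Σt = 0.89²·378887/2550 = 117.693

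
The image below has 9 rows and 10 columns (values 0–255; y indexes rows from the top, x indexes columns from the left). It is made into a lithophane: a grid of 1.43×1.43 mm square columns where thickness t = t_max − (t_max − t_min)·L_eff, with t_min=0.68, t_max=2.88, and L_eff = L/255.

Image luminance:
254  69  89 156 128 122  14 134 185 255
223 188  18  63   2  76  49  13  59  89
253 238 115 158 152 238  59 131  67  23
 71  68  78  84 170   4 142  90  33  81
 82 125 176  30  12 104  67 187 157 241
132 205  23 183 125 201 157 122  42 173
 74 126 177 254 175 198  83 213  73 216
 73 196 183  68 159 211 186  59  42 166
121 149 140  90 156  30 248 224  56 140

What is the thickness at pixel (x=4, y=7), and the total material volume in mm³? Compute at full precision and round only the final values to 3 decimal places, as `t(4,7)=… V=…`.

span = t_max - t_min = 2.88 - 0.68 = 2.200
L(4,7) = 159, L_eff = 159/255 = 0.623529
t(4,7) = 2.88 - 2.200·0.623529 = 1.508
Σt over all 9·10 pixels = 161.96
V = pitch²·Σt = 1.43²·161.96 = 331.192

t(4,7)=1.508 V=331.192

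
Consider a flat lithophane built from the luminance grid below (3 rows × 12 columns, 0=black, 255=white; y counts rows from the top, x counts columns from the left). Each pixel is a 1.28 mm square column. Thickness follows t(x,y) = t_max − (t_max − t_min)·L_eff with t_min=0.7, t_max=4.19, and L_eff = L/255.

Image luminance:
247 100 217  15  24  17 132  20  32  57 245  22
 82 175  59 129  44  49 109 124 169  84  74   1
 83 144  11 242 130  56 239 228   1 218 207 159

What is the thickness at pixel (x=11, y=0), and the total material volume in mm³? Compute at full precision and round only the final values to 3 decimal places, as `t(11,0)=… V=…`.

t(11,0)=3.889 V=158.675

span = t_max - t_min = 4.19 - 0.7 = 3.490
L(11,0) = 22, L_eff = 22/255 = 0.086275
t(11,0) = 4.19 - 3.490·0.086275 = 3.889
Σt over all 3·12 pixels = 164641/1700 ≈ 96.8476471
V = pitch²·Σt = 1.28²·164641/1700 = 158.675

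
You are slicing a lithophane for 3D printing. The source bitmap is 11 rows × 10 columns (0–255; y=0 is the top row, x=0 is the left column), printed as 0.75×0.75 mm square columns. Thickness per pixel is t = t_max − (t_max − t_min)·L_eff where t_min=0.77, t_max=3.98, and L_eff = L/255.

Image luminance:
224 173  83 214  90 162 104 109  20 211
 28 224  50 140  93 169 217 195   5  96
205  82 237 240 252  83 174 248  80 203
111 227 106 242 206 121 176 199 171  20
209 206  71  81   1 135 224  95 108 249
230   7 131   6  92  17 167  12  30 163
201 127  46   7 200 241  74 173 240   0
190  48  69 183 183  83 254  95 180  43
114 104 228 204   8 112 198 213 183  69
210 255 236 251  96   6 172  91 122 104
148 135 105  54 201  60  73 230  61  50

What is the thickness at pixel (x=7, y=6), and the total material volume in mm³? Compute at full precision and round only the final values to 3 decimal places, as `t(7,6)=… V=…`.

t(7,6)=1.802 V=140.375

span = t_max - t_min = 3.98 - 0.77 = 3.210
L(7,6) = 173, L_eff = 173/255 = 0.678431
t(7,6) = 3.98 - 3.210·0.678431 = 1.802
Σt over all 11·10 pixels = 1060611/4250 ≈ 249.5555294
V = pitch²·Σt = 0.75²·1060611/4250 = 140.375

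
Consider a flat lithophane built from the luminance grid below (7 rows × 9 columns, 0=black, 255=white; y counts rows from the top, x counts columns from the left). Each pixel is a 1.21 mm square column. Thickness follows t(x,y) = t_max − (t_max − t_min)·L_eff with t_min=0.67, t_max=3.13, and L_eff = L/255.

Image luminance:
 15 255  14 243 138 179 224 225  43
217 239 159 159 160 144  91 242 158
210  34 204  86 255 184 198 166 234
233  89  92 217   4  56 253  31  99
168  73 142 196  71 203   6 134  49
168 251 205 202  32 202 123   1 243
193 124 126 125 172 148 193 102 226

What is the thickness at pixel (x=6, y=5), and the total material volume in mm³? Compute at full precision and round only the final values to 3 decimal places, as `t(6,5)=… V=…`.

t(6,5)=1.943 V=155.542

span = t_max - t_min = 3.13 - 0.67 = 2.460
L(6,5) = 123, L_eff = 123/255 = 0.482353
t(6,5) = 3.13 - 2.460·0.482353 = 1.943
Σt over all 7·9 pixels = 903019/8500 ≈ 106.2375294
V = pitch²·Σt = 1.21²·903019/8500 = 155.542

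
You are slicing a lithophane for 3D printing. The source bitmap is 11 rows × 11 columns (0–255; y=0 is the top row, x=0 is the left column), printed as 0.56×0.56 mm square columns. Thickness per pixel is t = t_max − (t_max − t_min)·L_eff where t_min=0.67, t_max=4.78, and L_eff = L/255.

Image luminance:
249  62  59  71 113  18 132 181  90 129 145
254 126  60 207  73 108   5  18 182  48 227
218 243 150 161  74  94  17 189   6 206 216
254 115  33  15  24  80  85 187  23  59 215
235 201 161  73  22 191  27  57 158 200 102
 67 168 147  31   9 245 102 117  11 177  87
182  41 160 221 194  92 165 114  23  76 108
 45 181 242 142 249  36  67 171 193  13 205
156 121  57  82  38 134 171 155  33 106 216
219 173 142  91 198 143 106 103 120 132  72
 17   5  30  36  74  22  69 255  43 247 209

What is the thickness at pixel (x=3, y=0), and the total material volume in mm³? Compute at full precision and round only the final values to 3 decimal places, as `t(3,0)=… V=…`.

span = t_max - t_min = 4.78 - 0.67 = 4.110
L(3,0) = 71, L_eff = 71/255 = 0.278431
t(3,0) = 4.78 - 4.110·0.278431 = 3.636
Σt over all 11·11 pixels = 1464591/4250 ≈ 344.6096471
V = pitch²·Σt = 0.56²·1464591/4250 = 108.070

t(3,0)=3.636 V=108.070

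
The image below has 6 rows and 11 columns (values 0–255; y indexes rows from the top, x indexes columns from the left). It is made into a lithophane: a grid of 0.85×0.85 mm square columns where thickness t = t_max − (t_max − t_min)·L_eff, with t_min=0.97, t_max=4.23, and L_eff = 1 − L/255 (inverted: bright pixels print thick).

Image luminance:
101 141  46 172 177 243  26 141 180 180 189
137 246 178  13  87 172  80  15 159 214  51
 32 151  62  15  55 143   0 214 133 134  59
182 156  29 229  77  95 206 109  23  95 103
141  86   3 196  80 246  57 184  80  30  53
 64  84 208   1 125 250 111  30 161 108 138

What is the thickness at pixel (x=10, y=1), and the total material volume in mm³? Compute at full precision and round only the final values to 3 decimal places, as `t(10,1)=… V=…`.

t(10,1)=1.622 V=117.247

span = t_max - t_min = 4.23 - 0.97 = 3.260
L(10,1) = 51, L_eff = 1 - 51/255 = 0.800000 (inverted)
t(10,1) = 4.23 - 3.260·0.800000 = 1.622
Σt over all 6·11 pixels = 689691/4250 ≈ 162.2802353
V = pitch²·Σt = 0.85²·689691/4250 = 117.247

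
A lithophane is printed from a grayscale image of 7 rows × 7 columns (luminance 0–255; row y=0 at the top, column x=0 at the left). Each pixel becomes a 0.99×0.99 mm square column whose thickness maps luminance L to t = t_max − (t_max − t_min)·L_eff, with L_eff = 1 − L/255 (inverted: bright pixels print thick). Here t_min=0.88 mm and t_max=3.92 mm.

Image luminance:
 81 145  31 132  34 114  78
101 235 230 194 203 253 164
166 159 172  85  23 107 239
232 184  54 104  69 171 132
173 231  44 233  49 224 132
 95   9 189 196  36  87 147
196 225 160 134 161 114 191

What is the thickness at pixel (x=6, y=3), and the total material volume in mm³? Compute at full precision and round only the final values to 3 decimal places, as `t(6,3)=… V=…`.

span = t_max - t_min = 3.92 - 0.88 = 3.040
L(6,3) = 132, L_eff = 1 - 132/255 = 0.482353 (inverted)
t(6,3) = 3.92 - 3.040·0.482353 = 2.454
Σt over all 7·7 pixels = 266886/2125 ≈ 125.5934118
V = pitch²·Σt = 0.99²·266886/2125 = 123.094

t(6,3)=2.454 V=123.094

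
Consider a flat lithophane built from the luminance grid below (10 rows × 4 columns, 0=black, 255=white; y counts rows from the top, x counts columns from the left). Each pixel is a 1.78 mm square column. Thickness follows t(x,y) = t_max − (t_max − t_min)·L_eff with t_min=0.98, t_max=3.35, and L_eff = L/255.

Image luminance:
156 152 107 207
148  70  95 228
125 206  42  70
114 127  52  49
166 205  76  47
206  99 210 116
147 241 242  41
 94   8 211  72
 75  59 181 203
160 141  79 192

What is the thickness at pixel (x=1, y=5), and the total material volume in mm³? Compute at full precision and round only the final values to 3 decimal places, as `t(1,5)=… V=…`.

span = t_max - t_min = 3.35 - 0.98 = 2.370
L(1,5) = 99, L_eff = 99/255 = 0.388235
t(1,5) = 3.35 - 2.370·0.388235 = 2.430
Σt over all 10·4 pixels = 85.494
V = pitch²·Σt = 1.78²·85.494 = 270.879

t(1,5)=2.430 V=270.879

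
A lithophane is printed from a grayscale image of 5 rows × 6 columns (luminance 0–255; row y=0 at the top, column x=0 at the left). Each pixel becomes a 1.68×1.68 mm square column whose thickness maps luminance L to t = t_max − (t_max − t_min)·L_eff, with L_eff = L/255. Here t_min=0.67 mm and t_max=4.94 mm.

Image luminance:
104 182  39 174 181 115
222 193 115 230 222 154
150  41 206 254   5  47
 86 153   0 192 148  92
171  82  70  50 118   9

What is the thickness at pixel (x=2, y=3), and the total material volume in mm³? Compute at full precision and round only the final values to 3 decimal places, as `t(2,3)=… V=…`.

t(2,3)=4.940 V=238.450

span = t_max - t_min = 4.94 - 0.67 = 4.270
L(2,3) = 0, L_eff = 0/255 = 0.000000
t(2,3) = 4.94 - 4.270·0.000000 = 4.940
Σt over all 5·6 pixels = 430873/5100 ≈ 84.4849020
V = pitch²·Σt = 1.68²·430873/5100 = 238.450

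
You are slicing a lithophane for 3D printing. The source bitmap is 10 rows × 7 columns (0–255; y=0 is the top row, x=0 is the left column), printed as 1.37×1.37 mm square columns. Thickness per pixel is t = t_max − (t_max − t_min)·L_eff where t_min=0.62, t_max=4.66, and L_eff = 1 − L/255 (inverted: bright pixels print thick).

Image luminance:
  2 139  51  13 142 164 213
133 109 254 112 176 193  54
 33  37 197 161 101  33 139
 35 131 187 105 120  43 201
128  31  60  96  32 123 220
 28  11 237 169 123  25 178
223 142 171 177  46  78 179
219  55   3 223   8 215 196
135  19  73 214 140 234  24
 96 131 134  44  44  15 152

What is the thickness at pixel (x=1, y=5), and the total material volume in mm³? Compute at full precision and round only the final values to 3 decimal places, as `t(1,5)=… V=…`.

span = t_max - t_min = 4.66 - 0.62 = 4.040
L(1,5) = 11, L_eff = 1 - 11/255 = 0.956863 (inverted)
t(1,5) = 4.66 - 4.040·0.956863 = 0.794
Σt over all 10·7 pixels = 1097704/6375 ≈ 172.1888627
V = pitch²·Σt = 1.37²·1097704/6375 = 323.181

t(1,5)=0.794 V=323.181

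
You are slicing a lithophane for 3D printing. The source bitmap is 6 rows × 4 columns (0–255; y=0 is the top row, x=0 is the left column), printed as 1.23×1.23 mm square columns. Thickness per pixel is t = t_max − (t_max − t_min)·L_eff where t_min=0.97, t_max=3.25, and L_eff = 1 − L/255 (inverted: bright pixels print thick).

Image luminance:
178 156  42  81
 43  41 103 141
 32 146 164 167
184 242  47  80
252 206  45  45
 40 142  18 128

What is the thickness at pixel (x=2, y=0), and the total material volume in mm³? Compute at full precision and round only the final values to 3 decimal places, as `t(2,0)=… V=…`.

t(2,0)=1.346 V=72.055

span = t_max - t_min = 3.25 - 0.97 = 2.280
L(2,0) = 42, L_eff = 1 - 42/255 = 0.835294 (inverted)
t(2,0) = 3.25 - 2.280·0.835294 = 1.346
Σt over all 6·4 pixels = 101207/2125 ≈ 47.6268235
V = pitch²·Σt = 1.23²·101207/2125 = 72.055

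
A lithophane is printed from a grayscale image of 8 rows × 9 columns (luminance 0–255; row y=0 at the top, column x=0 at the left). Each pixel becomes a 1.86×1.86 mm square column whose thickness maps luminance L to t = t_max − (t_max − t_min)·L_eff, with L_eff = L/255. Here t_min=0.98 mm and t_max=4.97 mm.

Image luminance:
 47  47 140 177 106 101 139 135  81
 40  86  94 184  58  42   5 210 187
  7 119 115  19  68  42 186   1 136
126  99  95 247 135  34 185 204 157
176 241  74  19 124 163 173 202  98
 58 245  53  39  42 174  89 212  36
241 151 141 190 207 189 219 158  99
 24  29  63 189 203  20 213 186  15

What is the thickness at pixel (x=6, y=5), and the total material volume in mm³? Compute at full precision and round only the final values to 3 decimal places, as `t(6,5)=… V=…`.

t(6,5)=3.577 V=771.956

span = t_max - t_min = 4.97 - 0.98 = 3.990
L(6,5) = 89, L_eff = 89/255 = 0.349020
t(6,5) = 4.97 - 3.990·0.349020 = 3.577
Σt over all 8·9 pixels = 1896643/8500 ≈ 223.1344706
V = pitch²·Σt = 1.86²·1896643/8500 = 771.956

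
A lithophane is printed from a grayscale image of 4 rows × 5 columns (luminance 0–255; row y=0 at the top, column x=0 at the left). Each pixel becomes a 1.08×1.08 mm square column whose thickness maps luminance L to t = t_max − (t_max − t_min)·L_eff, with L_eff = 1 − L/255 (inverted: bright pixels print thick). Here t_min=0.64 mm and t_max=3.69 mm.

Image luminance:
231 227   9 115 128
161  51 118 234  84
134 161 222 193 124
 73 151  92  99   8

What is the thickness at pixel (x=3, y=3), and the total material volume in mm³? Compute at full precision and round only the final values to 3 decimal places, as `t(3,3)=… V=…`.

span = t_max - t_min = 3.69 - 0.64 = 3.050
L(3,3) = 99, L_eff = 1 - 99/255 = 0.611765 (inverted)
t(3,3) = 3.69 - 3.050·0.611765 = 1.824
Σt over all 4·5 pixels = 44959/1020 ≈ 44.0774510
V = pitch²·Σt = 1.08²·44959/1020 = 51.412

t(3,3)=1.824 V=51.412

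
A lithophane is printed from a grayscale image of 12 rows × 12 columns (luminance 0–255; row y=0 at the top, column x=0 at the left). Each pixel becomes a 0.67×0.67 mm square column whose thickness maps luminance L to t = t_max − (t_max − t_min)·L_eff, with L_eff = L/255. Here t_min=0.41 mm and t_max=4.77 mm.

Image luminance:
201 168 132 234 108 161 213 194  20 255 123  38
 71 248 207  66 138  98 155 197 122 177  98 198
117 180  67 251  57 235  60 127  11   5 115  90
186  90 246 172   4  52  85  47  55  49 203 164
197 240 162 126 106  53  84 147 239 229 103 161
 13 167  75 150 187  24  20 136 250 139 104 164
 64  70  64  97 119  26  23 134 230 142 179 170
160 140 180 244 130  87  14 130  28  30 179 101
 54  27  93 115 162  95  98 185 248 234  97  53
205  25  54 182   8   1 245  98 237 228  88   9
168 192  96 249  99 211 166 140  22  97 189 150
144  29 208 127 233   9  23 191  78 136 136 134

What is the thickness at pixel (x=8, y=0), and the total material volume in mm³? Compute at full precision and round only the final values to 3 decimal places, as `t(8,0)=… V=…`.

t(8,0)=4.428 V=167.307

span = t_max - t_min = 4.77 - 0.41 = 4.360
L(8,0) = 20, L_eff = 20/255 = 0.078431
t(8,0) = 4.77 - 4.360·0.078431 = 4.428
Σt over all 12·12 pixels = 158399/425 ≈ 372.7035294
V = pitch²·Σt = 0.67²·158399/425 = 167.307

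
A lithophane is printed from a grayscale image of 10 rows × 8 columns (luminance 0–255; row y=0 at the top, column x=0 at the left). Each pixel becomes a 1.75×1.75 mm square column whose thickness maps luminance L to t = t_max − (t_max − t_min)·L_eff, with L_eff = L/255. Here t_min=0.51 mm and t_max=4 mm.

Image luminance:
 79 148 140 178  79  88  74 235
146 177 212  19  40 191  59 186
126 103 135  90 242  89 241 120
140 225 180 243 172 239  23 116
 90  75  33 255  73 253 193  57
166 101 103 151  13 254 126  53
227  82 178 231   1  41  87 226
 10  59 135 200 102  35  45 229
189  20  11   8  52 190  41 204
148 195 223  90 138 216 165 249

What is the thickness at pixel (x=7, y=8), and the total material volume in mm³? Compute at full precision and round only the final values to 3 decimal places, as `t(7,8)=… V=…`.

span = t_max - t_min = 4 - 0.51 = 3.490
L(7,8) = 204, L_eff = 204/255 = 0.800000
t(7,8) = 4 - 3.490·0.800000 = 1.208
Σt over all 10·8 pixels = 2237629/12750 ≈ 175.5003137
V = pitch²·Σt = 1.75²·2237629/12750 = 537.470

t(7,8)=1.208 V=537.470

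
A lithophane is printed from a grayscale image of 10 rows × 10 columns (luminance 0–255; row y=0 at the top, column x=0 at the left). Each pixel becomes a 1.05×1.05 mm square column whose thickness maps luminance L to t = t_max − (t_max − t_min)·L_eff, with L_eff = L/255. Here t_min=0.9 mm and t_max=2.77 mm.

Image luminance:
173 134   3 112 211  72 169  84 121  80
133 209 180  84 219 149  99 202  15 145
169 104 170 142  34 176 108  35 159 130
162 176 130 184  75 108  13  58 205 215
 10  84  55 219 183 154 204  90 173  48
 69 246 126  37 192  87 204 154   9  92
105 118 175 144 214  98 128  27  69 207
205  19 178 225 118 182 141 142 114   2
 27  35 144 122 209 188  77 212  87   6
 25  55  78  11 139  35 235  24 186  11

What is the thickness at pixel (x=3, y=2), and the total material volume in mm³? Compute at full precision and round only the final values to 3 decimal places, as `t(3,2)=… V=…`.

span = t_max - t_min = 2.77 - 0.9 = 1.870
L(3,2) = 142, L_eff = 142/255 = 0.556863
t(3,2) = 2.77 - 1.870·0.556863 = 1.729
Σt over all 10·10 pixels = 2824/15 ≈ 188.2666667
V = pitch²·Σt = 1.05²·2824/15 = 207.564

t(3,2)=1.729 V=207.564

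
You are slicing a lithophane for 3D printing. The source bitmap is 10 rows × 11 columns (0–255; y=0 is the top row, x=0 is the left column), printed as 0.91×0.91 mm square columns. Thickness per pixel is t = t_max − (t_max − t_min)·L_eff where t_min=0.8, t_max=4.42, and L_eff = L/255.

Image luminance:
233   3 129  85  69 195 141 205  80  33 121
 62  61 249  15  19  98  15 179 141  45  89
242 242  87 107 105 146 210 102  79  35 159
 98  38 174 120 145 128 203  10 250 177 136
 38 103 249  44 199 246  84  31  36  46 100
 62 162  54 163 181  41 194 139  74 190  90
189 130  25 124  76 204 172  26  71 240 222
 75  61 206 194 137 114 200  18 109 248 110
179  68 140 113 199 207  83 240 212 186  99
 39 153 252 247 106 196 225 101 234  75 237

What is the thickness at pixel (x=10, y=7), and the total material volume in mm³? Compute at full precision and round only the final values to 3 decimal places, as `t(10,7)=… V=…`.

t(10,7)=2.858 V=234.186

span = t_max - t_min = 4.42 - 0.8 = 3.620
L(10,7) = 110, L_eff = 110/255 = 0.431373
t(10,7) = 4.42 - 3.620·0.431373 = 2.858
Σt over all 10·11 pixels = 600947/2125 ≈ 282.7985882
V = pitch²·Σt = 0.91²·600947/2125 = 234.186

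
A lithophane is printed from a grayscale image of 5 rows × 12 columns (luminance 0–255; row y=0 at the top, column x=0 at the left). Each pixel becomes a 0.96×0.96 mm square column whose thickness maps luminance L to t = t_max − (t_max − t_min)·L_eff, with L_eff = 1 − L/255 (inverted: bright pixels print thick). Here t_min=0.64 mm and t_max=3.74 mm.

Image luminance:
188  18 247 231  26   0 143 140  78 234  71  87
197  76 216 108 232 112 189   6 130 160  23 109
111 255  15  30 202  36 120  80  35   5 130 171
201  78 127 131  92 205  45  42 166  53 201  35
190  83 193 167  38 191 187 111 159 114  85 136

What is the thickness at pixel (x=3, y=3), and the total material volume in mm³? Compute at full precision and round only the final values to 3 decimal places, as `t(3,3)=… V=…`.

span = t_max - t_min = 3.74 - 0.64 = 3.100
L(3,3) = 131, L_eff = 1 - 131/255 = 0.486275 (inverted)
t(3,3) = 3.74 - 3.100·0.486275 = 2.233
Σt over all 5·12 pixels = 322391/2550 ≈ 126.4278431
V = pitch²·Σt = 0.96²·322391/2550 = 116.516

t(3,3)=2.233 V=116.516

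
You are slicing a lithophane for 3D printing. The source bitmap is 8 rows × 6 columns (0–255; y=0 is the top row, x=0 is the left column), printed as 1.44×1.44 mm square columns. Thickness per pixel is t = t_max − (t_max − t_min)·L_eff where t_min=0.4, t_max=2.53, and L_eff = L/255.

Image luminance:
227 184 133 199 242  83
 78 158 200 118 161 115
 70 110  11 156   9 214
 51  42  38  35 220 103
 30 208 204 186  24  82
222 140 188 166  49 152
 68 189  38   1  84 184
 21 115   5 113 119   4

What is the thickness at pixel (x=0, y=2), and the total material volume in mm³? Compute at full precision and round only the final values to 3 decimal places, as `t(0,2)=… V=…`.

span = t_max - t_min = 2.53 - 0.4 = 2.130
L(0,2) = 70, L_eff = 70/255 = 0.274510
t(0,2) = 2.53 - 2.130·0.274510 = 1.945
Σt over all 8·6 pixels = 638261/8500 ≈ 75.0895294
V = pitch²·Σt = 1.44²·638261/8500 = 155.706

t(0,2)=1.945 V=155.706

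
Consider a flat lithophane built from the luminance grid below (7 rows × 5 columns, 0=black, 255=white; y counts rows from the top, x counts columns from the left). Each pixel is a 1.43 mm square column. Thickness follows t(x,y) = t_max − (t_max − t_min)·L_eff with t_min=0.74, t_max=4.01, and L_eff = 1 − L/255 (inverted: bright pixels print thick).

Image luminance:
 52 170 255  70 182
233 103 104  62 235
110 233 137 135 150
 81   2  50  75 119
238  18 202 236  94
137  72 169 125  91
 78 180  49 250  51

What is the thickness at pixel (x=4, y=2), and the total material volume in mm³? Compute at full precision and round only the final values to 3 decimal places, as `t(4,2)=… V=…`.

t(4,2)=2.664 V=172.224

span = t_max - t_min = 4.01 - 0.74 = 3.270
L(4,2) = 150, L_eff = 1 - 150/255 = 0.411765 (inverted)
t(4,2) = 4.01 - 3.270·0.411765 = 2.664
Σt over all 7·5 pixels = 357941/4250 ≈ 84.2214118
V = pitch²·Σt = 1.43²·357941/4250 = 172.224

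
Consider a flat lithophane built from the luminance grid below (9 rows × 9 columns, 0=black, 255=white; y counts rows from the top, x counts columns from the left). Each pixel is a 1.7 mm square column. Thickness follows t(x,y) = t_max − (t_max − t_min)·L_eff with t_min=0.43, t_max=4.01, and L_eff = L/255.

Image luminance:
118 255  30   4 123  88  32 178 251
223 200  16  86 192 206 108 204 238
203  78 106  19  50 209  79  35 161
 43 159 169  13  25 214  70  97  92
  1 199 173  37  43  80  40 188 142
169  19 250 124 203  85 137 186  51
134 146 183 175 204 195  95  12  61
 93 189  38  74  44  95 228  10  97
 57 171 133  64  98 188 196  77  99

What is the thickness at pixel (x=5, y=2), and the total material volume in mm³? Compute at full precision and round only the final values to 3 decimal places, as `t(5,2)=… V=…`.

span = t_max - t_min = 4.01 - 0.43 = 3.580
L(5,2) = 209, L_eff = 209/255 = 0.819608
t(5,2) = 4.01 - 3.580·0.819608 = 1.076
Σt over all 9·9 pixels = 1608483/8500 ≈ 189.2332941
V = pitch²·Σt = 1.7²·1608483/8500 = 546.884

t(5,2)=1.076 V=546.884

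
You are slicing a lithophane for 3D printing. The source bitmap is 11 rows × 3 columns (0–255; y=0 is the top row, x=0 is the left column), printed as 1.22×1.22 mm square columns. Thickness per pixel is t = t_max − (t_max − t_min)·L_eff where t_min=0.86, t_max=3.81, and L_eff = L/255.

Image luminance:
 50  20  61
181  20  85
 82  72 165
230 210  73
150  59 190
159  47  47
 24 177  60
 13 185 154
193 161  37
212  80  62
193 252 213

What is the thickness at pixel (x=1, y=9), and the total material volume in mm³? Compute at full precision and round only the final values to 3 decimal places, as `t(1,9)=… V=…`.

t(1,9)=2.885 V=119.691

span = t_max - t_min = 3.81 - 0.86 = 2.950
L(1,9) = 80, L_eff = 80/255 = 0.313725
t(1,9) = 3.81 - 2.950·0.313725 = 2.885
Σt over all 11·3 pixels = 20506/255 ≈ 80.4156863
V = pitch²·Σt = 1.22²·20506/255 = 119.691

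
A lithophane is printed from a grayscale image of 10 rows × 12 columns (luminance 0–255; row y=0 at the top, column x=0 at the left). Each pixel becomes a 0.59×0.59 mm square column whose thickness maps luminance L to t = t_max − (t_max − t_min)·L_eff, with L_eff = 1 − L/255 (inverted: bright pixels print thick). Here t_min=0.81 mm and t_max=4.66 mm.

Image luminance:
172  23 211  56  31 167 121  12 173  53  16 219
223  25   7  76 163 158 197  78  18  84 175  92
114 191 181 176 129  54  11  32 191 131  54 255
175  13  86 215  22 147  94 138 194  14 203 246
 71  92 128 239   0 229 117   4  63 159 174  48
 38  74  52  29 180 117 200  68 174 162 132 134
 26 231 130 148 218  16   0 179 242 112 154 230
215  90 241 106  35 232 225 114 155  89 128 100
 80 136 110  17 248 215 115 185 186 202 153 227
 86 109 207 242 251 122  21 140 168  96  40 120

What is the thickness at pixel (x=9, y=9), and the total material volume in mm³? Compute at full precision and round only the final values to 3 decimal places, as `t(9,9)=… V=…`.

span = t_max - t_min = 4.66 - 0.81 = 3.850
L(9,9) = 96, L_eff = 1 - 96/255 = 0.623529 (inverted)
t(9,9) = 4.66 - 3.850·0.623529 = 2.259
Σt over all 10·12 pixels = 138792/425 ≈ 326.5694118
V = pitch²·Σt = 0.59²·138792/425 = 113.679

t(9,9)=2.259 V=113.679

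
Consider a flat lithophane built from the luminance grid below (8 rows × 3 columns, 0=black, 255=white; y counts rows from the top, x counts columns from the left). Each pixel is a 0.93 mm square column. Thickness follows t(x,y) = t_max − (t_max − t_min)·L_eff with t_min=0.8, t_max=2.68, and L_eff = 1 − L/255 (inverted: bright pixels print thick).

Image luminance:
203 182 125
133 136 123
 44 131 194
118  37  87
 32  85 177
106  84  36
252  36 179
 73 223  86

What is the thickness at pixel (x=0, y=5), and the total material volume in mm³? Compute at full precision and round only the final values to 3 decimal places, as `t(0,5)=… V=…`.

span = t_max - t_min = 2.68 - 0.8 = 1.880
L(0,5) = 106, L_eff = 1 - 106/255 = 0.584314 (inverted)
t(0,5) = 2.68 - 1.880·0.584314 = 1.581
Σt over all 8·3 pixels = 257854/6375 ≈ 40.4476863
V = pitch²·Σt = 0.93²·257854/6375 = 34.983

t(0,5)=1.581 V=34.983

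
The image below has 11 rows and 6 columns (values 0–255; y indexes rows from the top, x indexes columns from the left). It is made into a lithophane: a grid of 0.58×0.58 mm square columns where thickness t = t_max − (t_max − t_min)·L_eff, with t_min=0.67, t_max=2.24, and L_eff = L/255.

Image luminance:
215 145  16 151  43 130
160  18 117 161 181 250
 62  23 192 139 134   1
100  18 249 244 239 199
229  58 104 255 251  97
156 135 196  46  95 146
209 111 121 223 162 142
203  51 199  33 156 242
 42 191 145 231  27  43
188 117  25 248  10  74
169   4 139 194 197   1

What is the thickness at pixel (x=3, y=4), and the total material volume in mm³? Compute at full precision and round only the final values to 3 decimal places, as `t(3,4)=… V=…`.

t(3,4)=0.670 V=31.399

span = t_max - t_min = 2.24 - 0.67 = 1.570
L(3,4) = 255, L_eff = 255/255 = 1.000000
t(3,4) = 2.24 - 1.570·1.000000 = 0.670
Σt over all 11·6 pixels = 595039/6375 ≈ 93.3394510
V = pitch²·Σt = 0.58²·595039/6375 = 31.399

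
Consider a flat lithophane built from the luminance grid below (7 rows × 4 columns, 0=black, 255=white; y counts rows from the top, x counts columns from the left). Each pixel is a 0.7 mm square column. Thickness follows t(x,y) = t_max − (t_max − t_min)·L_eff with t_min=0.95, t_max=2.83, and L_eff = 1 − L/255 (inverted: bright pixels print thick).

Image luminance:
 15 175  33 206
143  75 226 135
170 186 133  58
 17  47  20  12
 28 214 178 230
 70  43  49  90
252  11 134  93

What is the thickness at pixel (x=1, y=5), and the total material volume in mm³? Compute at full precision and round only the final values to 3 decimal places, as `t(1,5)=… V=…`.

t(1,5)=1.267 V=24.027

span = t_max - t_min = 2.83 - 0.95 = 1.880
L(1,5) = 43, L_eff = 1 - 43/255 = 0.831373 (inverted)
t(1,5) = 2.83 - 1.880·0.831373 = 1.267
Σt over all 7·4 pixels = 18388/375 ≈ 49.0346667
V = pitch²·Σt = 0.7²·18388/375 = 24.027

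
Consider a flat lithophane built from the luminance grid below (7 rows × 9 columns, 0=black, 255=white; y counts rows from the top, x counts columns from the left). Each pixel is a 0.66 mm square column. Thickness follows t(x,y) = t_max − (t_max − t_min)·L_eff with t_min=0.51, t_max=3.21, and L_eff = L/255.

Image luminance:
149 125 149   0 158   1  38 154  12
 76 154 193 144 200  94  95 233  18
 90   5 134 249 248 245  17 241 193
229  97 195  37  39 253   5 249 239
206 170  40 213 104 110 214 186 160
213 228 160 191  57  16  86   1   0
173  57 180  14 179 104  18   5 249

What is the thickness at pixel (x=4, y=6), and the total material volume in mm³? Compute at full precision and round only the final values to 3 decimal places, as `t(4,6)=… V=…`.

t(4,6)=1.315 V=50.769

span = t_max - t_min = 3.21 - 0.51 = 2.700
L(4,6) = 179, L_eff = 179/255 = 0.701961
t(4,6) = 3.21 - 2.700·0.701961 = 1.315
Σt over all 7·9 pixels = 116.55
V = pitch²·Σt = 0.66²·116.55 = 50.769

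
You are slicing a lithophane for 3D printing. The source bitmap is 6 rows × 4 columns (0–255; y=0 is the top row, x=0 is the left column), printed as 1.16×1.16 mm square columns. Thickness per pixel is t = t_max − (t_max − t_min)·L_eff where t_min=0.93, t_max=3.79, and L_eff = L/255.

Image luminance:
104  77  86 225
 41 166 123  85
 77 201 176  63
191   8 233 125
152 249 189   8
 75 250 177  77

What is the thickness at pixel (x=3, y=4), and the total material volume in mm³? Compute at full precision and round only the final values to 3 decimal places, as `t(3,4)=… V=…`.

t(3,4)=3.700 V=74.736

span = t_max - t_min = 3.79 - 0.93 = 2.860
L(3,4) = 8, L_eff = 8/255 = 0.031373
t(3,4) = 3.79 - 2.860·0.031373 = 3.700
Σt over all 6·4 pixels = 354073/6375 ≈ 55.5408627
V = pitch²·Σt = 1.16²·354073/6375 = 74.736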